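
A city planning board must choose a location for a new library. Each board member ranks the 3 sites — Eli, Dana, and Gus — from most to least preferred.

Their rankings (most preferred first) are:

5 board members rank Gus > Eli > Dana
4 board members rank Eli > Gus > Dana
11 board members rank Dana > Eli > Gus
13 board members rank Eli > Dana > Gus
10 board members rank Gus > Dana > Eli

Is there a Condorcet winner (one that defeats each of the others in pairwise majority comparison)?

Head-to-head results (43 voters total):
Eli vs Dana: Eli wins 22–21.
Eli vs Gus: Eli wins 28–15.
Dana vs Gus: Dana wins 24–19.
Eli beats each rival — Dana (22–21), Gus (28–15) — so Eli is the Condorcet winner.

Yes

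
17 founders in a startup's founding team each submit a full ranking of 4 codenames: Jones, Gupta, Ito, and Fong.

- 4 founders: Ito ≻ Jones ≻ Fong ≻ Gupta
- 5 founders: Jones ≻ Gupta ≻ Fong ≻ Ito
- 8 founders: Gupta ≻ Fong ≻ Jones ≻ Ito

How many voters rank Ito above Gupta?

Ballots ranking Ito above Gupta: 4.
Ballots ranking Gupta above Ito: 5+8 = 13.
So 4 of 17 voters prefer Ito to Gupta.

4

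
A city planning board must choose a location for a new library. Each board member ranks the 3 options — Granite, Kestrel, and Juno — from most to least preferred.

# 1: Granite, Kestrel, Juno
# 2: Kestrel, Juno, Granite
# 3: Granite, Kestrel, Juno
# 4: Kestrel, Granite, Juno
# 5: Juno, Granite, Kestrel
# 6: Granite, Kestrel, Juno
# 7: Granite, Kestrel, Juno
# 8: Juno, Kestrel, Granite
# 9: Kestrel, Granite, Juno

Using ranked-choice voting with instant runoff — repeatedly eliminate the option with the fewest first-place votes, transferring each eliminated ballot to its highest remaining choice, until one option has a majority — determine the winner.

Round 1: Granite 4, Kestrel 3, Juno 2. Juno has the fewest and is eliminated.
Round 2: Granite 5, Kestrel 4. Granite has a majority.

Granite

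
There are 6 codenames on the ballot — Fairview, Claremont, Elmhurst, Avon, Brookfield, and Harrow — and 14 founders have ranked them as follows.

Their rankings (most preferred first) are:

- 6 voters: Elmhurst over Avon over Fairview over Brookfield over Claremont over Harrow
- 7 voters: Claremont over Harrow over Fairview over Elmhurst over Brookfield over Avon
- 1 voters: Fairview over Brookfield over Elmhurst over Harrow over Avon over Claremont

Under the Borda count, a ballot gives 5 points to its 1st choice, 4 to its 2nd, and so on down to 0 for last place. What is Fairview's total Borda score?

44

Borda scores:
  Fairview: 6·3 + 7·3 + 5 = 44
  Claremont: 6·1 + 7·5 + 0 = 41
  Elmhurst: 6·5 + 7·2 + 3 = 47
  Avon: 6·4 + 7·0 + 1 = 25
  Brookfield: 6·2 + 7·1 + 4 = 23
  Harrow: 6·0 + 7·4 + 2 = 30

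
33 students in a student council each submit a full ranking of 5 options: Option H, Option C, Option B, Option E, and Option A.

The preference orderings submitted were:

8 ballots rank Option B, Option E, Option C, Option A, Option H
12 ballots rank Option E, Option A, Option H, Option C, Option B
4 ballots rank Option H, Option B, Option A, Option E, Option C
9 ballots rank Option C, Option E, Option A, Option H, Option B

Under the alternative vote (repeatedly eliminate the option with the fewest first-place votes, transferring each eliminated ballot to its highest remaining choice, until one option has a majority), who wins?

Round 1: Option E 12, Option C 9, Option B 8, Option H 4, Option A 0. Option A has the fewest and is eliminated.
Round 2: Option E 12, Option C 9, Option B 8, Option H 4. Option H has the fewest and is eliminated.
Round 3: Option B 12, Option E 12, Option C 9. Option C has the fewest and is eliminated.
Round 4: Option E 21, Option B 12. Option E has a majority.

Option E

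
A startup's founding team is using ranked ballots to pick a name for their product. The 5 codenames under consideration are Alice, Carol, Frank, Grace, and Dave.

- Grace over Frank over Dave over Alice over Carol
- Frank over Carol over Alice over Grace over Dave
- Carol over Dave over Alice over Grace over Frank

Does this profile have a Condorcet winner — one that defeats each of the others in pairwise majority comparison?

Head-to-head results (3 voters total):
Alice vs Carol: Carol wins 2–1.
Alice vs Frank: Frank wins 2–1.
Alice vs Grace: Alice wins 2–1.
Alice vs Dave: Dave wins 2–1.
Carol vs Frank: Frank wins 2–1.
Carol vs Grace: Carol wins 2–1.
Carol vs Dave: Carol wins 2–1.
Frank vs Grace: Grace wins 2–1.
Frank vs Dave: Frank wins 2–1.
Grace vs Dave: Grace wins 2–1.
No candidate beats all others: Alice beats Grace beats Frank beats Alice, a majority cycle.

No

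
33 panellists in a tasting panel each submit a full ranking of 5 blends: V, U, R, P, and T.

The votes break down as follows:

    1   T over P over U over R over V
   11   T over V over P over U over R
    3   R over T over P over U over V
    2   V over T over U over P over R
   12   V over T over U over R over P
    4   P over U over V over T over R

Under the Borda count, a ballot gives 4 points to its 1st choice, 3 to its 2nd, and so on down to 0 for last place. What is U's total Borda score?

56

Borda scores:
  V: 0 + 11·3 + 3·0 + 2·4 + 12·4 + 4·2 = 97
  U: 2 + 11·1 + 3·1 + 2·2 + 12·2 + 4·3 = 56
  R: 1 + 11·0 + 3·4 + 2·0 + 12·1 + 4·0 = 25
  P: 3 + 11·2 + 3·2 + 2·1 + 12·0 + 4·4 = 49
  T: 4 + 11·4 + 3·3 + 2·3 + 12·3 + 4·1 = 103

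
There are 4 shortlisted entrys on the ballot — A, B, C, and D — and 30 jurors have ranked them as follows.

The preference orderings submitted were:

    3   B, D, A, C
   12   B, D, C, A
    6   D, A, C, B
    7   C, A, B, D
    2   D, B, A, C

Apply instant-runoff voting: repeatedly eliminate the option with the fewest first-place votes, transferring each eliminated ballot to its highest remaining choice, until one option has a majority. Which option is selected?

B

Round 1: B 15, D 8, C 7, A 0. A has the fewest and is eliminated.
Round 2: B 15, D 8, C 7. C has the fewest and is eliminated.
Round 3: B 22, D 8. B has a majority.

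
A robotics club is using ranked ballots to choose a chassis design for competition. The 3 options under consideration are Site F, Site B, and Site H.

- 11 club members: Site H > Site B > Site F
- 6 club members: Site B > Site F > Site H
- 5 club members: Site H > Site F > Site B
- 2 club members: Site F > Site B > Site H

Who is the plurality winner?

First-place vote totals:
  Site F: 2
  Site B: 6
  Site H: 16
Site H has the most first-place votes.

Site H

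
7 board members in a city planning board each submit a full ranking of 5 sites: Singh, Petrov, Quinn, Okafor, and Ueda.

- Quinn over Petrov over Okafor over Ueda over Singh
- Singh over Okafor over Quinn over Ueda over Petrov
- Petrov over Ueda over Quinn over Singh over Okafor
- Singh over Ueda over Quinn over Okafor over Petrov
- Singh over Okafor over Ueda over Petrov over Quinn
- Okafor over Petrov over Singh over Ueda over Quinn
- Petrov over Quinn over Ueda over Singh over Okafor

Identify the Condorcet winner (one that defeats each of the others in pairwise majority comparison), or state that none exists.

Head-to-head results (7 voters total):
Singh vs Petrov: Petrov wins 4–3.
Singh vs Quinn: Singh wins 4–3.
Singh vs Okafor: Singh wins 5–2.
Singh vs Ueda: Singh wins 4–3.
Petrov vs Quinn: Petrov wins 4–3.
Petrov vs Okafor: Okafor wins 4–3.
Petrov vs Ueda: Petrov wins 4–3.
Quinn vs Okafor: Quinn wins 4–3.
Quinn vs Ueda: Ueda wins 4–3.
Okafor vs Ueda: Okafor wins 4–3.
No candidate beats all others: Singh beats Okafor beats Petrov beats Singh, a majority cycle.

None — there is no Condorcet winner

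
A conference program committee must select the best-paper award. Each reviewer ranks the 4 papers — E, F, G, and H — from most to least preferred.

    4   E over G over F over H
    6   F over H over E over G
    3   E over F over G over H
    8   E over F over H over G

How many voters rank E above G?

21

Ballots ranking E above G: 4+6+3+8 = 21.
Ballots ranking G above E: 0.
So 21 of 21 voters prefer E to G.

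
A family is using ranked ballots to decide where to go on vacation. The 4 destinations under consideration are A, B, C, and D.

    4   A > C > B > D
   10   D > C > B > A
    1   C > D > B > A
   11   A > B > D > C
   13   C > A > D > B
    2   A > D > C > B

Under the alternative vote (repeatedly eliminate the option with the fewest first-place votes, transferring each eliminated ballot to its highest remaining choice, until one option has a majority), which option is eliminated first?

B

Round 1: A 17, C 14, D 10, B 0. B has the fewest and is eliminated.
Round 2: A 17, C 14, D 10. D has the fewest and is eliminated.
Round 3: C 24, A 17. C has a majority.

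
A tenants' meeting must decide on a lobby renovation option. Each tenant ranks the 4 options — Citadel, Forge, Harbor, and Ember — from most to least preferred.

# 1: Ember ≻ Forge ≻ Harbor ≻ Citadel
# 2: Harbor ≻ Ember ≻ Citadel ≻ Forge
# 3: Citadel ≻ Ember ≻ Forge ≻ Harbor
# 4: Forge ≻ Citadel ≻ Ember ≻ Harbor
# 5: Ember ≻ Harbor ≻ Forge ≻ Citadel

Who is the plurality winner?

Ember

First-place vote totals:
  Citadel: 1
  Forge: 1
  Harbor: 1
  Ember: 2
Ember has the most first-place votes.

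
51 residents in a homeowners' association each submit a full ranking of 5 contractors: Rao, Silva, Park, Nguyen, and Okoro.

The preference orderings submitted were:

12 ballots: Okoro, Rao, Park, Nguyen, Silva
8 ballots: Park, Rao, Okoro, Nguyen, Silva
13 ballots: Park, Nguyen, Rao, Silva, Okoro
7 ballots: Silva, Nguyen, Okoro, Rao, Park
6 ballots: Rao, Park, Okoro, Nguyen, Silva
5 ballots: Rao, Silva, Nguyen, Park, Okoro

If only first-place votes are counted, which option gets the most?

Park

First-place vote totals:
  Rao: 11
  Silva: 7
  Park: 21
  Nguyen: 0
  Okoro: 12
Park has the most first-place votes.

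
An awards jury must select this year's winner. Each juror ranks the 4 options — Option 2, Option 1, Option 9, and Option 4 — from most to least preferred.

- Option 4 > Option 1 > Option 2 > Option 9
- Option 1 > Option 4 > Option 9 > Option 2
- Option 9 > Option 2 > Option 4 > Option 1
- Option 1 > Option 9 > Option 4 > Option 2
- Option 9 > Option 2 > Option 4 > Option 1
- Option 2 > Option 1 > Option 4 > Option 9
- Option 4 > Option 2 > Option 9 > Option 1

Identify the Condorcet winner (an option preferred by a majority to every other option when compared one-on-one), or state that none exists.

Head-to-head results (7 voters total):
Option 2 vs Option 1: Option 2 wins 4–3.
Option 2 vs Option 9: Option 9 wins 4–3.
Option 2 vs Option 4: Option 4 wins 4–3.
Option 1 vs Option 9: Option 1 wins 4–3.
Option 1 vs Option 4: Option 4 wins 4–3.
Option 9 vs Option 4: Option 4 wins 4–3.
Option 4 beats each rival — Option 2 (4–3), Option 1 (4–3), Option 9 (4–3) — so Option 4 is the Condorcet winner.

Option 4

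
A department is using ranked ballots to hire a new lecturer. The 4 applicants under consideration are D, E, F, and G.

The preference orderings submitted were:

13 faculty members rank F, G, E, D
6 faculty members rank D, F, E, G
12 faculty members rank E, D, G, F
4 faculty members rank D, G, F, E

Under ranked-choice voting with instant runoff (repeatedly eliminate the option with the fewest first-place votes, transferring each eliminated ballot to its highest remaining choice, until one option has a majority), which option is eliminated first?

Round 1: F 13, E 12, D 10, G 0. G has the fewest and is eliminated.
Round 2: F 13, E 12, D 10. D has the fewest and is eliminated.
Round 3: F 23, E 12. F has a majority.

G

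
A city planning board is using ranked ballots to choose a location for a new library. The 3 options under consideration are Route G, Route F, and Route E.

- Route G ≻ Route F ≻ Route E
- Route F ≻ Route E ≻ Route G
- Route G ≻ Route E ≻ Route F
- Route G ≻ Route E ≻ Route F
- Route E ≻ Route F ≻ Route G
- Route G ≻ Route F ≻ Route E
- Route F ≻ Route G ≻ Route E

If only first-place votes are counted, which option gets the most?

First-place vote totals:
  Route G: 4
  Route F: 2
  Route E: 1
Route G has the most first-place votes.

Route G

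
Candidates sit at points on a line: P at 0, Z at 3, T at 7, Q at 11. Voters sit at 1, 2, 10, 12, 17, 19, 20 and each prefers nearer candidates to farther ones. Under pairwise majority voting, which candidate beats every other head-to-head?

Q

With single-peaked preferences on a line, the Condorcet winner is the candidate closest to the median voter.
The median voter (position 12) is closest to Q at 11.
Check: Q vs Z — voters closer to Q: 5 of 7.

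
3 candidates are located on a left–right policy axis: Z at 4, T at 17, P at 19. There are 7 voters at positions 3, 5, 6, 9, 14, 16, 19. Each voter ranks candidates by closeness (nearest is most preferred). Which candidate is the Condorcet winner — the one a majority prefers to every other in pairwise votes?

With single-peaked preferences on a line, the Condorcet winner is the candidate closest to the median voter.
The median voter (position 9) is closest to Z at 4.
Check: Z vs T — voters closer to Z: 4 of 7.

Z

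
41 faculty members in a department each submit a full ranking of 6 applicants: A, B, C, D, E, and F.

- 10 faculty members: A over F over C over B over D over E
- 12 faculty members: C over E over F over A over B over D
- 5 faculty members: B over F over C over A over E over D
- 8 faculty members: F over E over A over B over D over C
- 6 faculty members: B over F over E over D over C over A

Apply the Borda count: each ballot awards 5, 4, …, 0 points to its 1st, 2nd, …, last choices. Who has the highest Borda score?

F

Borda scores:
  A: 10·5 + 12·2 + 5·2 + 8·3 + 6·0 = 108
  B: 10·2 + 12·1 + 5·5 + 8·2 + 6·5 = 103
  C: 10·3 + 12·5 + 5·3 + 8·0 + 6·1 = 111
  D: 10·1 + 12·0 + 5·0 + 8·1 + 6·2 = 30
  E: 10·0 + 12·4 + 5·1 + 8·4 + 6·3 = 103
  F: 10·4 + 12·3 + 5·4 + 8·5 + 6·4 = 160
F has the highest total.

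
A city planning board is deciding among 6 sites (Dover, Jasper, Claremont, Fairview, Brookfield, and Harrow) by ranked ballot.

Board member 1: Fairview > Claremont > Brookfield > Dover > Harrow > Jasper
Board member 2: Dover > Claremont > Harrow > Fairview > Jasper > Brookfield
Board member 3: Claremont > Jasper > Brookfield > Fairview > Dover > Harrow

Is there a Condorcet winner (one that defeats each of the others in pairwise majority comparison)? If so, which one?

Head-to-head results (3 voters total):
Dover vs Jasper: Dover wins 2–1.
Dover vs Claremont: Claremont wins 2–1.
Dover vs Fairview: Fairview wins 2–1.
Dover vs Brookfield: Brookfield wins 2–1.
Dover vs Harrow: Dover wins 3–0.
Jasper vs Claremont: Claremont wins 3–0.
Jasper vs Fairview: Fairview wins 2–1.
Jasper vs Brookfield: Jasper wins 2–1.
Jasper vs Harrow: Harrow wins 2–1.
Claremont vs Fairview: Claremont wins 2–1.
Claremont vs Brookfield: Claremont wins 3–0.
Claremont vs Harrow: Claremont wins 3–0.
Fairview vs Brookfield: Fairview wins 2–1.
Fairview vs Harrow: Fairview wins 2–1.
Brookfield vs Harrow: Brookfield wins 2–1.
Claremont beats each rival — Dover (2–1), Jasper (3–0), Fairview (2–1), Brookfield (3–0), Harrow (3–0) — so Claremont is the Condorcet winner.

Claremont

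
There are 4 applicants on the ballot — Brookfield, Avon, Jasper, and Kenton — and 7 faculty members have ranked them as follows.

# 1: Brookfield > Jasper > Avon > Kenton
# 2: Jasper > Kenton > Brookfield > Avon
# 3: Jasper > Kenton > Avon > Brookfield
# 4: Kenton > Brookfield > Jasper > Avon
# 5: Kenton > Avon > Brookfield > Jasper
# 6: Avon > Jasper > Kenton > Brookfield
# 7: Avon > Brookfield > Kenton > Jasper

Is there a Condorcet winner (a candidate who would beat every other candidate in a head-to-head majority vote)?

No

Head-to-head results (7 voters total):
Brookfield vs Avon: Avon wins 4–3.
Brookfield vs Jasper: Brookfield wins 4–3.
Brookfield vs Kenton: Kenton wins 5–2.
Avon vs Jasper: Jasper wins 4–3.
Avon vs Kenton: Kenton wins 4–3.
Jasper vs Kenton: Jasper wins 4–3.
No candidate beats all others: Brookfield beats Jasper beats Avon beats Brookfield, a majority cycle.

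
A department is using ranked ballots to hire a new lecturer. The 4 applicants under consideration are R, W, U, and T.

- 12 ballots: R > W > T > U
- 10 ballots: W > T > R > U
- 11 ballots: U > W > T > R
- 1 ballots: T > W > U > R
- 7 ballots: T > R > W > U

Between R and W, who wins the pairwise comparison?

W

Ballots ranking R above W: 12+7 = 19.
Ballots ranking W above R: 10+11+1 = 22.
W wins the head-to-head, 22–19.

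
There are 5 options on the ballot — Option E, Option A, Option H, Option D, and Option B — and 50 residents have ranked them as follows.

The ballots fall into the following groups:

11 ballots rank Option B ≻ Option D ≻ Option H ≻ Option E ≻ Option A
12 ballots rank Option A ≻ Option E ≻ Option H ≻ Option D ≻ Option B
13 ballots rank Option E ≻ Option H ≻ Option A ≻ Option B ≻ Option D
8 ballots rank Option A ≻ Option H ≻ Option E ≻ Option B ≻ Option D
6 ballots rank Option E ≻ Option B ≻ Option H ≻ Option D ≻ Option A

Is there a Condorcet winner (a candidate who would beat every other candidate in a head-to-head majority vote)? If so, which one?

Head-to-head results (50 voters total):
Option E vs Option A: Option E wins 30–20.
Option E vs Option H: Option E wins 31–19.
Option E vs Option D: Option E wins 39–11.
Option E vs Option B: Option E wins 39–11.
Option A vs Option H: Option H wins 30–20.
Option A vs Option D: Option A wins 33–17.
Option A vs Option B: Option A wins 33–17.
Option H vs Option D: Option H wins 39–11.
Option H vs Option B: Option H wins 33–17.
Option D vs Option B: Option B wins 38–12.
Option E beats each rival — Option A (30–20), Option H (31–19), Option D (39–11), Option B (39–11) — so Option E is the Condorcet winner.

Option E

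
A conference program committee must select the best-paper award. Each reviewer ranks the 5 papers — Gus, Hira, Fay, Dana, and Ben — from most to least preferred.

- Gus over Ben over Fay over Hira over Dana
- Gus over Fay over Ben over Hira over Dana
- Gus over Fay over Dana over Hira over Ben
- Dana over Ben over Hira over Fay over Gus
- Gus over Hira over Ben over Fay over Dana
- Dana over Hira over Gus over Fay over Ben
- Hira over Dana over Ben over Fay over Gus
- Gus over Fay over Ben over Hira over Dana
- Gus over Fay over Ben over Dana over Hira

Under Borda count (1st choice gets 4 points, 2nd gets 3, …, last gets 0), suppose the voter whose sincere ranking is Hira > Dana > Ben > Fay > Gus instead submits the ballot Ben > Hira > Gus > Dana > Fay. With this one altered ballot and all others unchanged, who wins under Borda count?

Borda totals with the altered ballot: Gus 28, Hira 15, Fay 17, Dana 12, Ben 18.
The winner is unchanged: still Gus.

Gus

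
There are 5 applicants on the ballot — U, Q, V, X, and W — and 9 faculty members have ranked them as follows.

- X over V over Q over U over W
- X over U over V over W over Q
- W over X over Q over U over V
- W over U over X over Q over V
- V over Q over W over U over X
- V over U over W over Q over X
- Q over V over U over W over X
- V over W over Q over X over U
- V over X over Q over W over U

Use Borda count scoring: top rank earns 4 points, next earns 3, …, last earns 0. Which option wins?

Borda scores:
  U: 1 + 3 + 1 + 3 + 1 + 3 + 2 + 0 + 0 = 14
  Q: 2 + 0 + 2 + 1 + 3 + 1 + 4 + 2 + 2 = 17
  V: 3 + 2 + 0 + 0 + 4 + 4 + 3 + 4 + 4 = 24
  X: 4 + 4 + 3 + 2 + 0 + 0 + 0 + 1 + 3 = 17
  W: 0 + 1 + 4 + 4 + 2 + 2 + 1 + 3 + 1 = 18
V has the highest total.

V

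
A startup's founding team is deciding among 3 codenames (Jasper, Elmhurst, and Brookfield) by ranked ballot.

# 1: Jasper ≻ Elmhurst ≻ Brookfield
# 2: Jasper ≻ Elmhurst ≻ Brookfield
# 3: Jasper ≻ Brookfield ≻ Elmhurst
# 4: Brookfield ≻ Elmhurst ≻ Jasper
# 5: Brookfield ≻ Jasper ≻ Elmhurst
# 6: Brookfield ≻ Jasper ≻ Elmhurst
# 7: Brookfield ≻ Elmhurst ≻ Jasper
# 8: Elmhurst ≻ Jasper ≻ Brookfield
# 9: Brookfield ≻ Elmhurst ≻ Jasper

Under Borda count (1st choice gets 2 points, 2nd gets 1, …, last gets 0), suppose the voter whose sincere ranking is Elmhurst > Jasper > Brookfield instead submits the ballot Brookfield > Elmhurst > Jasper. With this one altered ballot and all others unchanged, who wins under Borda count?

Borda totals with the altered ballot: Jasper 8, Elmhurst 6, Brookfield 13.
The winner is unchanged: still Brookfield.

Brookfield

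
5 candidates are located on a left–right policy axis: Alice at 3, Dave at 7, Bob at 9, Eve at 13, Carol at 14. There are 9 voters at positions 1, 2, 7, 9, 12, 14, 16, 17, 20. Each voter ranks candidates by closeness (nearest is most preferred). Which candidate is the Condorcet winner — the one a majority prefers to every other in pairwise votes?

Eve

With single-peaked preferences on a line, the Condorcet winner is the candidate closest to the median voter.
The median voter (position 12) is closest to Eve at 13.
Check: Eve vs Dave — voters closer to Eve: 5 of 9.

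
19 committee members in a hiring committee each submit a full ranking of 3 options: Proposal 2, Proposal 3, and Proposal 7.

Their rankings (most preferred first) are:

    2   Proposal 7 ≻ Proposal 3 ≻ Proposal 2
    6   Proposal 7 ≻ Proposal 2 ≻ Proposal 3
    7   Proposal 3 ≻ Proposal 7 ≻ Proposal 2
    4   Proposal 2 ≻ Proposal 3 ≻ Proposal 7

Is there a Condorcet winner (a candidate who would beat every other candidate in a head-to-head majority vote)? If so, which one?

Head-to-head results (19 voters total):
Proposal 2 vs Proposal 3: Proposal 2 wins 10–9.
Proposal 2 vs Proposal 7: Proposal 7 wins 15–4.
Proposal 3 vs Proposal 7: Proposal 3 wins 11–8.
No candidate beats all others: Proposal 2 beats Proposal 3 beats Proposal 7 beats Proposal 2, a majority cycle.

There is no Condorcet winner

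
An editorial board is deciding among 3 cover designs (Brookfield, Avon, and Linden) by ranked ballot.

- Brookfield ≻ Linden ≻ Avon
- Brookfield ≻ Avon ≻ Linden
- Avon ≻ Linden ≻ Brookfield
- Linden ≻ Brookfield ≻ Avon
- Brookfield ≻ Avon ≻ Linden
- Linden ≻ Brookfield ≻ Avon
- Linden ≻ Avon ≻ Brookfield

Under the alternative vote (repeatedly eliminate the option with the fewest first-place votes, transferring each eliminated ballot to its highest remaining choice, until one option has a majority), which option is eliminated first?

Avon

Round 1: Brookfield 3, Linden 3, Avon 1. Avon has the fewest and is eliminated.
Round 2: Linden 4, Brookfield 3. Linden has a majority.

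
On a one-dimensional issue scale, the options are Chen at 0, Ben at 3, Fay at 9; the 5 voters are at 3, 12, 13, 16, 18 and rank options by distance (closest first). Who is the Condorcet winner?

Fay

With single-peaked preferences on a line, the Condorcet winner is the candidate closest to the median voter.
The median voter (position 13) is closest to Fay at 9.
Check: Fay vs Ben — voters closer to Fay: 4 of 5.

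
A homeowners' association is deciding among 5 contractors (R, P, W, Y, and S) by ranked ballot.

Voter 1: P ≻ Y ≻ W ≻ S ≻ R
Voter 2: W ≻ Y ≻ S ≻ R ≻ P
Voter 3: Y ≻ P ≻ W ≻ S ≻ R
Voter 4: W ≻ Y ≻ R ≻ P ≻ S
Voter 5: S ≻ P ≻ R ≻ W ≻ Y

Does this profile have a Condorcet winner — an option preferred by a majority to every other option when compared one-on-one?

No

Head-to-head results (5 voters total):
R vs P: P wins 3–2.
R vs W: W wins 4–1.
R vs Y: Y wins 4–1.
R vs S: S wins 4–1.
P vs W: P wins 3–2.
P vs Y: Y wins 3–2.
P vs S: P wins 3–2.
W vs Y: W wins 3–2.
W vs S: W wins 4–1.
Y vs S: Y wins 4–1.
No candidate beats all others: P beats W beats Y beats P, a majority cycle.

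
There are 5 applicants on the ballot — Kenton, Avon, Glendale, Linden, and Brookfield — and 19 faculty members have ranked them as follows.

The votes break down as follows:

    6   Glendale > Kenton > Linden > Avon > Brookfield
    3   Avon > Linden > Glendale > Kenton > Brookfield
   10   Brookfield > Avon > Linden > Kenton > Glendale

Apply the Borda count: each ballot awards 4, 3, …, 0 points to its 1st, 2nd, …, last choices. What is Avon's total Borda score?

48

Borda scores:
  Kenton: 6·3 + 3·1 + 10·1 = 31
  Avon: 6·1 + 3·4 + 10·3 = 48
  Glendale: 6·4 + 3·2 + 10·0 = 30
  Linden: 6·2 + 3·3 + 10·2 = 41
  Brookfield: 6·0 + 3·0 + 10·4 = 40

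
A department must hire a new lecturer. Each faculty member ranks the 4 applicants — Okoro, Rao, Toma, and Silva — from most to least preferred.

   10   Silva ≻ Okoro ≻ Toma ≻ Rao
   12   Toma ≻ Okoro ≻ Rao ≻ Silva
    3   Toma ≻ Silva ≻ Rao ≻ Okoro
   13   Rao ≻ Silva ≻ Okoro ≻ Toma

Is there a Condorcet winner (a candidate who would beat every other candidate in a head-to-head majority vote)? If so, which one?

Head-to-head results (38 voters total):
Okoro vs Rao: Okoro wins 22–16.
Okoro vs Toma: Okoro wins 23–15.
Okoro vs Silva: Silva wins 26–12.
Rao vs Toma: Toma wins 25–13.
Rao vs Silva: Rao wins 25–13.
Toma vs Silva: Silva wins 23–15.
No candidate beats all others: Okoro beats Rao beats Silva beats Okoro, a majority cycle.

None — there is no Condorcet winner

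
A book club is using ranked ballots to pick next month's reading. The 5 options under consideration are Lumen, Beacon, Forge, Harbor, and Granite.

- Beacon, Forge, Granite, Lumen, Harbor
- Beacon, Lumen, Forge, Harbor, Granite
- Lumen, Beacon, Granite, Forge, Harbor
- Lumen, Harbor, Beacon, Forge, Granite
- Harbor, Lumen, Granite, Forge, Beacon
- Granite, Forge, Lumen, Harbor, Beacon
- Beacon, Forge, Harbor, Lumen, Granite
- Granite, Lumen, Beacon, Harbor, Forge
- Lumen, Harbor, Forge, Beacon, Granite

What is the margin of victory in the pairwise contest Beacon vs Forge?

3

Ballots ranking Beacon above Forge: 6.
Ballots ranking Forge above Beacon: 3.
Beacon wins 6–3, a margin of 3.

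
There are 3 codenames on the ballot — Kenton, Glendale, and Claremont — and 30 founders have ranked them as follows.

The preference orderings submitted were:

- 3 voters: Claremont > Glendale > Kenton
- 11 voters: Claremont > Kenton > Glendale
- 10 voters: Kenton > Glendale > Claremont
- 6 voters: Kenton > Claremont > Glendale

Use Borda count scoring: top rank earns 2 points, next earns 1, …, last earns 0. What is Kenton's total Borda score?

Borda scores:
  Kenton: 3·0 + 11·1 + 10·2 + 6·2 = 43
  Glendale: 3·1 + 11·0 + 10·1 + 6·0 = 13
  Claremont: 3·2 + 11·2 + 10·0 + 6·1 = 34

43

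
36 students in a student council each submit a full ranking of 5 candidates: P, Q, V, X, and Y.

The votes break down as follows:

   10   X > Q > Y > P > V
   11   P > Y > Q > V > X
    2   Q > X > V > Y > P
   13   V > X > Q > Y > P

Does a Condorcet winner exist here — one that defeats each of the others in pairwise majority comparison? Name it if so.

No Condorcet winner

Head-to-head results (36 voters total):
P vs Q: Q wins 25–11.
P vs V: P wins 21–15.
P vs X: X wins 25–11.
P vs Y: Y wins 25–11.
Q vs V: Q wins 23–13.
Q vs X: X wins 23–13.
Q vs Y: Q wins 25–11.
V vs X: V wins 24–12.
V vs Y: Y wins 21–15.
X vs Y: X wins 25–11.
No candidate beats all others: P beats V beats X beats P, a majority cycle.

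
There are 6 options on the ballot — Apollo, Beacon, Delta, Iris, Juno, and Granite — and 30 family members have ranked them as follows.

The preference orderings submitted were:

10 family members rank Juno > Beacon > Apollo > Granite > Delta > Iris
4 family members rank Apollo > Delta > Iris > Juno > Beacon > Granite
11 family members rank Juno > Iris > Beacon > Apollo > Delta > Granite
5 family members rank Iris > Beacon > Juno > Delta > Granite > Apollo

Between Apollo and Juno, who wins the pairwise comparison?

Ballots ranking Apollo above Juno: 4.
Ballots ranking Juno above Apollo: 10+11+5 = 26.
Juno wins the head-to-head, 26–4.

Juno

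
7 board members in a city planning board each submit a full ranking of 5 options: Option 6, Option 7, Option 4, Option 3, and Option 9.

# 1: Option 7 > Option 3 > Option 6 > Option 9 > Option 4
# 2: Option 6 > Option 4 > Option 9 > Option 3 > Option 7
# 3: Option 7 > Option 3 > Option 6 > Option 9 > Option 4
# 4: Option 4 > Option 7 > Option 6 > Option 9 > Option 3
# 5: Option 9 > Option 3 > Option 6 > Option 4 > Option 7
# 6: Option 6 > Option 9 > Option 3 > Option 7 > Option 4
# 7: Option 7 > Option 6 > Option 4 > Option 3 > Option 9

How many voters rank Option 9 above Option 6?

Ballots ranking Option 9 above Option 6: 1.
Ballots ranking Option 6 above Option 9: 6.
So 1 of 7 voters prefer Option 9 to Option 6.

1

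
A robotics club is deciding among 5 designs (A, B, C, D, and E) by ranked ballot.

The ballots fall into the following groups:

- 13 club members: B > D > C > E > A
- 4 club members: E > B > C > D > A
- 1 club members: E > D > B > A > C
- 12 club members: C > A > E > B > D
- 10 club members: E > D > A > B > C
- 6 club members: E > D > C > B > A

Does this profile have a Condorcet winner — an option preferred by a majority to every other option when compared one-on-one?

Head-to-head results (46 voters total):
A vs B: B wins 24–22.
A vs C: C wins 35–11.
A vs D: D wins 34–12.
A vs E: E wins 34–12.
B vs C: B wins 28–18.
B vs D: B wins 29–17.
B vs E: E wins 33–13.
C vs D: D wins 30–16.
C vs E: C wins 25–21.
D vs E: E wins 33–13.
No candidate beats all others: B beats C beats E beats B, a majority cycle.

No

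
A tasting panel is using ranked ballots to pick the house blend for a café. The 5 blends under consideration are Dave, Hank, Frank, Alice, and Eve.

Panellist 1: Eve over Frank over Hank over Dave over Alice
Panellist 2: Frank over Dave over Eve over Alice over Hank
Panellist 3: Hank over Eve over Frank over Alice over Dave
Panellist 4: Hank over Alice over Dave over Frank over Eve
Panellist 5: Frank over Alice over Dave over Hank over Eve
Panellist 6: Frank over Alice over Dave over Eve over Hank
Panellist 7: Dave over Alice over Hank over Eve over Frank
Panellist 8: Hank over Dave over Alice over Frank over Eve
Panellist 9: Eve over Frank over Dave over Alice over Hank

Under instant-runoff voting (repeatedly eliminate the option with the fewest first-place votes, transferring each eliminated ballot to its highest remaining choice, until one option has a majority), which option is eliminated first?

Round 1: Hank 3, Frank 3, Eve 2, Dave 1, Alice 0. Alice has the fewest and is eliminated.
Round 2: Hank 3, Frank 3, Eve 2, Dave 1. Dave has the fewest and is eliminated.
Round 3: Hank 4, Frank 3, Eve 2. Eve has the fewest and is eliminated.
Round 4: Frank 5, Hank 4. Frank has a majority.

Alice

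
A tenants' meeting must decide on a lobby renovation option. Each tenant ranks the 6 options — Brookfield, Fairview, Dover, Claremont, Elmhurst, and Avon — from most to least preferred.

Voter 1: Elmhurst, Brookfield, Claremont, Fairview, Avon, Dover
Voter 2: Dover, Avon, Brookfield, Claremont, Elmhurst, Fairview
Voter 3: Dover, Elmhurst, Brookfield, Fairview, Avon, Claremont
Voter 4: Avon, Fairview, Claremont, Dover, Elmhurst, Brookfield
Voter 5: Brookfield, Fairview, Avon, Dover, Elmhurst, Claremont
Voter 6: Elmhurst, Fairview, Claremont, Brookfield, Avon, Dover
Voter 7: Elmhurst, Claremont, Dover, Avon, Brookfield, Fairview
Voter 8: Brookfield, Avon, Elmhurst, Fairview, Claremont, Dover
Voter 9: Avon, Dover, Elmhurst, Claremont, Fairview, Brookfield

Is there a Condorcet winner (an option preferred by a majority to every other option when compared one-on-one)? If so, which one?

Head-to-head results (9 voters total):
Brookfield vs Fairview: Brookfield wins 6–3.
Brookfield vs Dover: Dover wins 5–4.
Brookfield vs Claremont: Brookfield wins 5–4.
Brookfield vs Elmhurst: Elmhurst wins 6–3.
Brookfield vs Avon: Brookfield wins 5–4.
Fairview vs Dover: Fairview wins 5–4.
Fairview vs Claremont: Fairview wins 5–4.
Fairview vs Elmhurst: Elmhurst wins 7–2.
Fairview vs Avon: Avon wins 5–4.
Dover vs Claremont: Claremont wins 5–4.
Dover vs Elmhurst: Dover wins 5–4.
Dover vs Avon: Avon wins 6–3.
Claremont vs Elmhurst: Elmhurst wins 7–2.
Claremont vs Avon: Avon wins 6–3.
Elmhurst vs Avon: Avon wins 5–4.
No candidate beats all others: Brookfield beats Fairview beats Dover beats Brookfield, a majority cycle.

No Condorcet winner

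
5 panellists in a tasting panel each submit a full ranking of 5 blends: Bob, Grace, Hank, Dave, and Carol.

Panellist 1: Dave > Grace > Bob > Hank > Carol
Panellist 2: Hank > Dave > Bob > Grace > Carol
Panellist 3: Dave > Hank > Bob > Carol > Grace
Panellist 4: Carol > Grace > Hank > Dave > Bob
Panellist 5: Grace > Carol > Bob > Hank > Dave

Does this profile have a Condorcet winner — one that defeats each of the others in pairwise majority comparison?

Head-to-head results (5 voters total):
Bob vs Grace: Grace wins 3–2.
Bob vs Hank: Hank wins 3–2.
Bob vs Dave: Dave wins 4–1.
Bob vs Carol: Bob wins 3–2.
Grace vs Hank: Grace wins 3–2.
Grace vs Dave: Dave wins 3–2.
Grace vs Carol: Grace wins 3–2.
Hank vs Dave: Hank wins 3–2.
Hank vs Carol: Hank wins 3–2.
Dave vs Carol: Dave wins 3–2.
No candidate beats all others: Grace beats Hank beats Dave beats Grace, a majority cycle.

No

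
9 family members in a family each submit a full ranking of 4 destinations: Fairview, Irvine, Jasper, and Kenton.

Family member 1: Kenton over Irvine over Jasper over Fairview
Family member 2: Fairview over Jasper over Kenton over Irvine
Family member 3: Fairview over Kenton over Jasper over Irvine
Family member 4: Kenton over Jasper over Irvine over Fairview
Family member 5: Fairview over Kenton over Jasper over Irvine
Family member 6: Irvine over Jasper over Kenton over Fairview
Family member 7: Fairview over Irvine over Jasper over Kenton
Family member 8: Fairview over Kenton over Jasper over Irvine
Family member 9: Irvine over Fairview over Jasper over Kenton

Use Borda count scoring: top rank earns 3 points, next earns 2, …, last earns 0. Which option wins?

Fairview

Borda scores:
  Fairview: 0 + 3 + 3 + 0 + 3 + 0 + 3 + 3 + 2 = 17
  Irvine: 2 + 0 + 0 + 1 + 0 + 3 + 2 + 0 + 3 = 11
  Jasper: 1 + 2 + 1 + 2 + 1 + 2 + 1 + 1 + 1 = 12
  Kenton: 3 + 1 + 2 + 3 + 2 + 1 + 0 + 2 + 0 = 14
Fairview has the highest total.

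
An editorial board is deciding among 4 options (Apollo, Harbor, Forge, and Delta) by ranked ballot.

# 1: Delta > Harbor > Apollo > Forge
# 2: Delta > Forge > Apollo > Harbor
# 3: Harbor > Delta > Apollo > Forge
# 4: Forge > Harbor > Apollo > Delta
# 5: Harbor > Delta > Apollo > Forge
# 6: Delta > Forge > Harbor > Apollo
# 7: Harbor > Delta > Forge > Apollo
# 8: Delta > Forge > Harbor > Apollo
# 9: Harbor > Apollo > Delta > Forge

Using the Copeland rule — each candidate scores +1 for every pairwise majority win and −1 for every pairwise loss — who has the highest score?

Pairwise results:
  Apollo vs Harbor: Harbor wins 8–1.
  Apollo vs Forge: Forge wins 5–4.
  Apollo vs Delta: Delta wins 7–2.
  Harbor vs Forge: Harbor wins 5–4.
  Harbor vs Delta: Harbor wins 5–4.
  Forge vs Delta: Delta wins 8–1.
Copeland scores (wins − losses):
  Apollo: 0 − 3 = -3
  Harbor: 3 − 0 = 3
  Forge: 1 − 2 = -1
  Delta: 2 − 1 = 1
Harbor has the best Copeland score.

Harbor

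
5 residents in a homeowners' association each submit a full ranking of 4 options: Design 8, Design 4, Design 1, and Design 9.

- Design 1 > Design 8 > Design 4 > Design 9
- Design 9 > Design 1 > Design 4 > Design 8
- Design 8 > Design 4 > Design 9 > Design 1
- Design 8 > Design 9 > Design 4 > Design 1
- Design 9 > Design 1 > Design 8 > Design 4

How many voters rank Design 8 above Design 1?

2

Ballots ranking Design 8 above Design 1: 2.
Ballots ranking Design 1 above Design 8: 3.
So 2 of 5 voters prefer Design 8 to Design 1.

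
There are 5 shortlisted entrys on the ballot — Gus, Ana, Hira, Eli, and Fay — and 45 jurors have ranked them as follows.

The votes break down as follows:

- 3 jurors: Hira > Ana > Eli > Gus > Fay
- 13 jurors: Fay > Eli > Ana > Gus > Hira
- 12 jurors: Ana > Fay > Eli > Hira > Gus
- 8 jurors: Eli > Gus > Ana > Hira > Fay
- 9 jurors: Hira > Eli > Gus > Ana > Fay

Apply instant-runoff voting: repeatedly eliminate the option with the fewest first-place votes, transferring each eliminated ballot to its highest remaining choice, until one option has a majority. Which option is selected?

Round 1: Fay 13, Ana 12, Hira 12, Eli 8, Gus 0. Gus has the fewest and is eliminated.
Round 2: Fay 13, Ana 12, Hira 12, Eli 8. Eli has the fewest and is eliminated.
Round 3: Ana 20, Fay 13, Hira 12. Hira has the fewest and is eliminated.
Round 4: Ana 32, Fay 13. Ana has a majority.

Ana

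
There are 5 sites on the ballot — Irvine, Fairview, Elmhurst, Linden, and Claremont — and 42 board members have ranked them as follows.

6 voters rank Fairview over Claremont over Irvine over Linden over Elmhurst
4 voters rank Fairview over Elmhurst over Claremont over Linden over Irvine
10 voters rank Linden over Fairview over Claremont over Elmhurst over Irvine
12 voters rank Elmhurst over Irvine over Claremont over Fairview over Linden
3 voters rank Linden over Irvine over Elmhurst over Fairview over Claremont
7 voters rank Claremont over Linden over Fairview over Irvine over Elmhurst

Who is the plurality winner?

Linden

First-place vote totals:
  Irvine: 0
  Fairview: 10
  Elmhurst: 12
  Linden: 13
  Claremont: 7
Linden has the most first-place votes.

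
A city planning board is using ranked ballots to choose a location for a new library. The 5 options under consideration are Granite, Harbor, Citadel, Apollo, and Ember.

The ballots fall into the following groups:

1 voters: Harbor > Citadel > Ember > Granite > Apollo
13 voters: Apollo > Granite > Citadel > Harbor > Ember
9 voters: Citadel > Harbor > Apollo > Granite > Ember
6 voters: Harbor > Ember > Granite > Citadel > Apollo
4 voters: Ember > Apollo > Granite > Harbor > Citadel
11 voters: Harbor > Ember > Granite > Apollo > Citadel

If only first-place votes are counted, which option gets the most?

First-place vote totals:
  Granite: 0
  Harbor: 18
  Citadel: 9
  Apollo: 13
  Ember: 4
Harbor has the most first-place votes.

Harbor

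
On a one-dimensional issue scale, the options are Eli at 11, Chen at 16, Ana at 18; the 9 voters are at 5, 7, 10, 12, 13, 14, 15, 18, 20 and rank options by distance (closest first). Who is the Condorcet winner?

With single-peaked preferences on a line, the Condorcet winner is the candidate closest to the median voter.
The median voter (position 13) is closest to Eli at 11.
Check: Eli vs Ana — voters closer to Eli: 6 of 9.

Eli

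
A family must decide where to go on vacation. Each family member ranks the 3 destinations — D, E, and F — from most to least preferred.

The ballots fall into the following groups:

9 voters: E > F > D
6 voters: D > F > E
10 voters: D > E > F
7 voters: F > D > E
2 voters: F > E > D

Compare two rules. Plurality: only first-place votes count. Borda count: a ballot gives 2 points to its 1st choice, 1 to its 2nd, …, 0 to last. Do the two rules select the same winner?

Plurality first-place counts: D 16, E 9, F 9 → D.
Borda totals: D 39, E 30, F 33 → D.
The two rules agree on D.

Yes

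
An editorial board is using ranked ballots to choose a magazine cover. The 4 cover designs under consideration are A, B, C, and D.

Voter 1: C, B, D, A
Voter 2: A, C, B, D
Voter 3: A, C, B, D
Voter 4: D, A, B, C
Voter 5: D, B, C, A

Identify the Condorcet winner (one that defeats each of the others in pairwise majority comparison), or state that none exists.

There is no Condorcet winner

Head-to-head results (5 voters total):
A vs B: A wins 3–2.
A vs C: A wins 3–2.
A vs D: D wins 3–2.
B vs C: C wins 3–2.
B vs D: B wins 3–2.
C vs D: C wins 3–2.
No candidate beats all others: A beats B beats D beats A, a majority cycle.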